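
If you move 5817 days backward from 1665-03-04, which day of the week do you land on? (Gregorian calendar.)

First find the weekday of Mar 4, 1665. Doomsday rule: the anchor day for the 1600s is Tuesday. For year 65: 65÷12 = 5 r 5, and 5÷4 = 1, so 5+5+1 = 11.
Tuesday + 11 ≡ Saturday — that's 1665's doomsday.
In March the doomsday date is Mar 14.
Mar 4 is 10 days before Mar 14; 10 mod 7 = 3, so Saturday − 3 = Wednesday.
5817 mod 7 = 0, so 5817 days before a Wednesday is Wednesday − 0 = Wednesday.

Wednesday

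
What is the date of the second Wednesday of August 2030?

August 1, 2030 is a Thursday.
The first Wednesday is therefore August 7 (6 days later).
The second Wednesday is 7 + 1×7 = August 14.

August 14, 2030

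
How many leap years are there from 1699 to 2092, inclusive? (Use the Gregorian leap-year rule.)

96

Multiples of 4 in [1699,2092]: 99.
Of those, multiples of 100: 4 (not leap unless ÷400).
Multiples of 400: 1.
Leap years = 99 − 4 + 1 = 96.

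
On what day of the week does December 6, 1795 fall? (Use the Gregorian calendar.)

Sunday

Doomsday rule: the anchor day for the 1700s is Sunday. For year 95: 95÷12 = 7 r 11, and 11÷4 = 2, so 7+11+2 = 20.
Sunday + 20 ≡ Saturday — that's 1795's doomsday.
In December the doomsday date is Dec 12.
Dec 6 is 6 days before Dec 12; 6 mod 7 = 6, so Saturday − 6 = Sunday.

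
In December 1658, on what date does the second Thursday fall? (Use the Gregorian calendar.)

December 12, 1658

December 1, 1658 is a Sunday.
The first Thursday is therefore December 5 (4 days later).
The second Thursday is 5 + 1×7 = December 12.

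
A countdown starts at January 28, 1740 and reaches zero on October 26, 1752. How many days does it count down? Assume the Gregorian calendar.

Jan 28, 1740 → Jan 28, 1741: 366 days (Feb 29, 1740 is in that span).
Jan 28, 1741 → Jan 28, 1742: 365 days.
Jan 28, 1742 → Jan 28, 1743: 365 days.
Jan 28, 1743 → Jan 28, 1744: 365 days.
Jan 28, 1744 → Jan 28, 1745: 366 days (Feb 29, 1744 is in that span).
Jan 28, 1745 → Jan 28, 1746: 365 days.
Jan 28, 1746 → Jan 28, 1747: 365 days.
Jan 28, 1747 → Jan 28, 1748: 365 days.
Jan 28, 1748 → Jan 28, 1749: 366 days (Feb 29, 1748 is in that span).
Jan 28, 1749 → Jan 28, 1750: 365 days.
Jan 28, 1750 → Jan 28, 1751: 365 days.
Jan 28, 1751 → Jan 28, 1752: 365 days.
Jan 28, 1752 → Feb 28, 1752: 31 days (January has 31).
Feb 28, 1752 → Mar 28, 1752: 29 days (February has 29).
Mar 28, 1752 → Apr 28, 1752: 31 days (March has 31).
Apr 28, 1752 → May 28, 1752: 30 days (April has 30).
May 28, 1752 → Jun 28, 1752: 31 days (May has 31).
Jun 28, 1752 → Jul 28, 1752: 30 days (June has 30).
Jul 28, 1752 → Aug 28, 1752: 31 days (July has 31).
Aug 28, 1752 → Sep 28, 1752: 31 days (August has 31).
Sep 28, 1752 → Oct 26, 1752: 28 days.
Total: 4655 days.

4655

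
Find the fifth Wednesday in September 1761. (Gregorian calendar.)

September 30, 1761

September 1, 1761 is a Tuesday.
The first Wednesday is therefore September 2 (1 days later).
The fifth Wednesday is 2 + 4×7 = September 30.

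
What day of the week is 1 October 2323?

Monday

Doomsday rule: the anchor day for the 2300s is Wednesday. For year 23: 23÷12 = 1 r 11, and 11÷4 = 2, so 1+11+2 = 14.
Wednesday + 14 ≡ Wednesday — that's 2323's doomsday.
In October the doomsday date is Oct 10.
Oct 1 is 9 days before Oct 10; 9 mod 7 = 2, so Wednesday − 2 = Monday.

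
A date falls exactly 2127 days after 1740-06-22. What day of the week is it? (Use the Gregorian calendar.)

First find the weekday of Jun 22, 1740. Doomsday rule: the anchor day for the 1700s is Sunday. For year 40: 40÷12 = 3 r 4, and 4÷4 = 1, so 3+4+1 = 8.
Sunday + 8 ≡ Monday — that's 1740's doomsday.
In June the doomsday date is Jun 6.
Jun 22 is 16 days after Jun 6; 16 mod 7 = 2, so Monday + 2 = Wednesday.
2127 mod 7 = 6, so 2127 days after a Wednesday is Wednesday + 6 = Tuesday.

Tuesday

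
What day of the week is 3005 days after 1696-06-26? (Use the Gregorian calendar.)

Thursday

First find the weekday of Jun 26, 1696. Doomsday rule: the anchor day for the 1600s is Tuesday. For year 96: 96÷12 = 8 r 0, and 0÷4 = 0, so 8+0+0 = 8.
Tuesday + 8 ≡ Wednesday — that's 1696's doomsday.
In June the doomsday date is Jun 6.
Jun 26 is 20 days after Jun 6; 20 mod 7 = 6, so Wednesday + 6 = Tuesday.
3005 mod 7 = 2, so 3005 days after a Tuesday is Tuesday + 2 = Thursday.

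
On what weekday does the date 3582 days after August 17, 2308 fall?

Aug 17, 2308 is a Monday.
3582 mod 7 = 5, so 3582 days after a Monday is Monday + 5 = Saturday.

Saturday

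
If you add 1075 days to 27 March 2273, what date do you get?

March 6, 2276

+365 (one year) → Mar 27, 2274 (710 left).
+365 (one year) → Mar 27, 2275 (345 left).
Mar has 31 days: +5 → Apr 1, 2275 (340 left).
Apr has 30 days: +30 → May 1, 2275 (310 left).
May has 31 days: +31 → Jun 1, 2275 (279 left).
Jun has 30 days: +30 → Jul 1, 2275 (249 left).
Jul has 31 days: +31 → Aug 1, 2275 (218 left).
Aug has 31 days: +31 → Sep 1, 2275 (187 left).
Sep has 30 days: +30 → Oct 1, 2275 (157 left).
Oct has 31 days: +31 → Nov 1, 2275 (126 left).
Nov has 30 days: +30 → Dec 1, 2275 (96 left).
Dec has 31 days: +31 → Jan 1, 2276 (65 left).
Jan has 31 days: +31 → Feb 1, 2276 (34 left).
Feb has 29 days: +29 → Mar 1, 2276 (5 left).
+5 → Mar 6, 2276.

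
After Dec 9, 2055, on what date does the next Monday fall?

Dec 9, 2055 is a Thursday.
From Thursday to the next Monday is 4 days.
Dec 9, 2055 + 4 = Dec 13, 2055.

December 13, 2055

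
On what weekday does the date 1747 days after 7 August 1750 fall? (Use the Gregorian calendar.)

First find the weekday of Aug 7, 1750. Doomsday rule: the anchor day for the 1700s is Sunday. For year 50: 50÷12 = 4 r 2, and 2÷4 = 0, so 4+2+0 = 6.
Sunday + 6 ≡ Saturday — that's 1750's doomsday.
In August the doomsday date is Aug 8.
Aug 7 is 1 day before Aug 8; 1 mod 7 = 1, so Saturday − 1 = Friday.
1747 mod 7 = 4, so 1747 days after a Friday is Friday + 4 = Tuesday.

Tuesday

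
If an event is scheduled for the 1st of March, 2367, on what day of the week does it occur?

Wednesday

Doomsday rule: the anchor day for the 2300s is Wednesday. For year 67: 67÷12 = 5 r 7, and 7÷4 = 1, so 5+7+1 = 13.
Wednesday + 13 ≡ Tuesday — that's 2367's doomsday.
In March the doomsday date is Mar 14.
Mar 1 is 13 days before Mar 14; 13 mod 7 = 6, so Tuesday − 6 = Wednesday.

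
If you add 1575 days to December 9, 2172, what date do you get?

April 2, 2177

+365 (one year) → Dec 9, 2173 (1210 left).
+365 (one year) → Dec 9, 2174 (845 left).
+365 (one year) → Dec 9, 2175 (480 left).
+366 (one year; includes Feb 29, 2176) → Dec 9, 2176 (114 left).
Dec has 31 days: +23 → Jan 1, 2177 (91 left).
Jan has 31 days: +31 → Feb 1, 2177 (60 left).
Feb has 28 days: +28 → Mar 1, 2177 (32 left).
Mar has 31 days: +31 → Apr 1, 2177 (1 left).
+1 → Apr 2, 2177.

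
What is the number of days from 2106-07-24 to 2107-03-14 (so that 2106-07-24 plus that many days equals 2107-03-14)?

Jul 24, 2106 → Aug 24, 2106: 31 days (July has 31).
Aug 24, 2106 → Sep 24, 2106: 31 days (August has 31).
Sep 24, 2106 → Oct 24, 2106: 30 days (September has 30).
Oct 24, 2106 → Nov 24, 2106: 31 days (October has 31).
Nov 24, 2106 → Dec 24, 2106: 30 days (November has 30).
Dec 24, 2106 → Jan 24, 2107: 31 days (December has 31).
Jan 24, 2107 → Feb 24, 2107: 31 days (January has 31).
Feb 24, 2107 → Mar 14, 2107: 18 days.
Total: 233 days.

233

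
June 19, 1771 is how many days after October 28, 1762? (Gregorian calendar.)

Oct 28, 1762 → Oct 28, 1763: 365 days.
Oct 28, 1763 → Oct 28, 1764: 366 days (Feb 29, 1764 is in that span).
Oct 28, 1764 → Oct 28, 1765: 365 days.
Oct 28, 1765 → Oct 28, 1766: 365 days.
Oct 28, 1766 → Oct 28, 1767: 365 days.
Oct 28, 1767 → Oct 28, 1768: 366 days (Feb 29, 1768 is in that span).
Oct 28, 1768 → Oct 28, 1769: 365 days.
Oct 28, 1769 → Oct 28, 1770: 365 days.
Oct 28, 1770 → Nov 28, 1770: 31 days (October has 31).
Nov 28, 1770 → Dec 28, 1770: 30 days (November has 30).
Dec 28, 1770 → Jan 28, 1771: 31 days (December has 31).
Jan 28, 1771 → Feb 28, 1771: 31 days (January has 31).
Feb 28, 1771 → Mar 28, 1771: 28 days (February has 28).
Mar 28, 1771 → Apr 28, 1771: 31 days (March has 31).
Apr 28, 1771 → May 28, 1771: 30 days (April has 30).
May 28, 1771 → Jun 19, 1771: 22 days.
Total: 3156 days.

3156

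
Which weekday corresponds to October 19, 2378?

Doomsday rule: the anchor day for the 2300s is Wednesday. For year 78: 78÷12 = 6 r 6, and 6÷4 = 1, so 6+6+1 = 13.
Wednesday + 13 ≡ Tuesday — that's 2378's doomsday.
In October the doomsday date is Oct 10.
Oct 19 is 9 days after Oct 10; 9 mod 7 = 2, so Tuesday + 2 = Thursday.

Thursday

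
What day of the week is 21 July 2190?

Wednesday

January 1, 2190 is a Friday.
Jan 1, 2190 → Feb 1, 2190: 31 days (January has 31).
Feb 1, 2190 → Mar 1, 2190: 28 days (February has 28).
Mar 1, 2190 → Apr 1, 2190: 31 days (March has 31).
Apr 1, 2190 → May 1, 2190: 30 days (April has 30).
May 1, 2190 → Jun 1, 2190: 31 days (May has 31).
Jun 1, 2190 → Jul 1, 2190: 30 days (June has 30).
Jul 1, 2190 → Jul 21, 2190: 20 days.
Total: 201 days.
201 mod 7 = 5, so Friday + 5 = Wednesday.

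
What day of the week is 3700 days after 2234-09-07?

First find the weekday of Sep 7, 2234. Doomsday rule: the anchor day for the 2200s is Friday. For year 34: 34÷12 = 2 r 10, and 10÷4 = 2, so 2+10+2 = 14.
Friday + 14 ≡ Friday — that's 2234's doomsday.
In September the doomsday date is Sep 5.
Sep 7 is 2 days after Sep 5; 2 mod 7 = 2, so Friday + 2 = Sunday.
3700 mod 7 = 4, so 3700 days after a Sunday is Sunday + 4 = Thursday.

Thursday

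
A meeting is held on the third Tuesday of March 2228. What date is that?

March 18, 2228

March 1, 2228 is a Saturday.
The first Tuesday is therefore March 4 (3 days later).
The third Tuesday is 4 + 2×7 = March 18.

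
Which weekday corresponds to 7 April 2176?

Sunday

Doomsday rule: the anchor day for the 2100s is Sunday. For year 76: 76÷12 = 6 r 4, and 4÷4 = 1, so 6+4+1 = 11.
Sunday + 11 ≡ Thursday — that's 2176's doomsday.
In April the doomsday date is Apr 4.
Apr 7 is 3 days after Apr 4; 3 mod 7 = 3, so Thursday + 3 = Sunday.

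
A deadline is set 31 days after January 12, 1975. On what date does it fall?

February 12, 1975

Jan has 31 days: +20 → Feb 1, 1975 (11 left).
+11 → Feb 12, 1975.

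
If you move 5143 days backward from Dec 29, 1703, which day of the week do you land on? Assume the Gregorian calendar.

First find the weekday of Dec 29, 1703. Doomsday rule: the anchor day for the 1700s is Sunday. For year 03: 3÷12 = 0 r 3, and 3÷4 = 0, so 0+3+0 = 3.
Sunday + 3 ≡ Wednesday — that's 1703's doomsday.
In December the doomsday date is Dec 12.
Dec 29 is 17 days after Dec 12; 17 mod 7 = 3, so Wednesday + 3 = Saturday.
5143 mod 7 = 5, so 5143 days before a Saturday is Saturday − 5 = Monday.

Monday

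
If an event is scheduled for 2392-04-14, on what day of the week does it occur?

Tuesday

Doomsday rule: the anchor day for the 2300s is Wednesday. For year 92: 92÷12 = 7 r 8, and 8÷4 = 2, so 7+8+2 = 17.
Wednesday + 17 ≡ Saturday — that's 2392's doomsday.
In April the doomsday date is Apr 4.
Apr 14 is 10 days after Apr 4; 10 mod 7 = 3, so Saturday + 3 = Tuesday.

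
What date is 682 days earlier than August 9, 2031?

−365 (one year) → Aug 9, 2030 (317 left).
−9 → Jul 31, 2030 (end of Jul, 31 days; 308 left).
−31 → Jun 30, 2030 (end of Jun, 30 days; 277 left).
−30 → May 31, 2030 (end of May, 31 days; 247 left).
−31 → Apr 30, 2030 (end of Apr, 30 days; 216 left).
−30 → Mar 31, 2030 (end of Mar, 31 days; 186 left).
−31 → Feb 28, 2030 (end of Feb, 28 days; 155 left).
−28 → Jan 31, 2030 (end of Jan, 31 days; 127 left).
−31 → Dec 31, 2029 (end of Dec, 31 days; 96 left).
−31 → Nov 30, 2029 (end of Nov, 30 days; 65 left).
−30 → Oct 31, 2029 (end of Oct, 31 days; 35 left).
−31 → Sep 30, 2029 (end of Sep, 30 days; 4 left).
−4 → Sep 26, 2029.

September 26, 2029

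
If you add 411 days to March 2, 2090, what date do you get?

April 17, 2091

+365 (one year) → Mar 2, 2091 (46 left).
Mar has 31 days: +30 → Apr 1, 2091 (16 left).
+16 → Apr 17, 2091.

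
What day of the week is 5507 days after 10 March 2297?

First find the weekday of Mar 10, 2297. Doomsday rule: the anchor day for the 2200s is Friday. For year 97: 97÷12 = 8 r 1, and 1÷4 = 0, so 8+1+0 = 9.
Friday + 9 ≡ Sunday — that's 2297's doomsday.
In March the doomsday date is Mar 14.
Mar 10 is 4 days before Mar 14; 4 mod 7 = 4, so Sunday − 4 = Wednesday.
5507 mod 7 = 5, so 5507 days after a Wednesday is Wednesday + 5 = Monday.

Monday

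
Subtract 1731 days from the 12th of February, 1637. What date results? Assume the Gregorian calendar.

−366 (one year; includes Feb 29, 1636) → Feb 12, 1636 (1365 left).
−365 (one year) → Feb 12, 1635 (1000 left).
−365 (one year) → Feb 12, 1634 (635 left).
−365 (one year) → Feb 12, 1633 (270 left).
−12 → Jan 31, 1633 (end of Jan, 31 days; 258 left).
−31 → Dec 31, 1632 (end of Dec, 31 days; 227 left).
−31 → Nov 30, 1632 (end of Nov, 30 days; 196 left).
−30 → Oct 31, 1632 (end of Oct, 31 days; 166 left).
−31 → Sep 30, 1632 (end of Sep, 30 days; 135 left).
−30 → Aug 31, 1632 (end of Aug, 31 days; 105 left).
−31 → Jul 31, 1632 (end of Jul, 31 days; 74 left).
−31 → Jun 30, 1632 (end of Jun, 30 days; 43 left).
−30 → May 31, 1632 (end of May, 31 days; 13 left).
−13 → May 18, 1632.

May 18, 1632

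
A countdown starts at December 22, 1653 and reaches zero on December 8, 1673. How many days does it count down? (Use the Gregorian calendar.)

7291

Dec 22, 1653 → Dec 22, 1654: 365 days.
Dec 22, 1654 → Dec 22, 1655: 365 days.
Dec 22, 1655 → Dec 22, 1656: 366 days (Feb 29, 1656 is in that span).
Dec 22, 1656 → Dec 22, 1657: 365 days.
Dec 22, 1657 → Dec 22, 1658: 365 days.
Dec 22, 1658 → Dec 22, 1659: 365 days.
Dec 22, 1659 → Dec 22, 1660: 366 days (Feb 29, 1660 is in that span).
Dec 22, 1660 → Dec 22, 1661: 365 days.
Dec 22, 1661 → Dec 22, 1662: 365 days.
Dec 22, 1662 → Dec 22, 1663: 365 days.
Dec 22, 1663 → Dec 22, 1664: 366 days (Feb 29, 1664 is in that span).
Dec 22, 1664 → Dec 22, 1665: 365 days.
Dec 22, 1665 → Dec 22, 1666: 365 days.
Dec 22, 1666 → Dec 22, 1667: 365 days.
Dec 22, 1667 → Dec 22, 1668: 366 days (Feb 29, 1668 is in that span).
Dec 22, 1668 → Dec 22, 1669: 365 days.
Dec 22, 1669 → Dec 22, 1670: 365 days.
Dec 22, 1670 → Dec 22, 1671: 365 days.
Dec 22, 1671 → Dec 22, 1672: 366 days (Feb 29, 1672 is in that span).
Dec 22, 1672 → Jan 22, 1673: 31 days (December has 31).
Jan 22, 1673 → Feb 22, 1673: 31 days (January has 31).
Feb 22, 1673 → Mar 22, 1673: 28 days (February has 28).
Mar 22, 1673 → Apr 22, 1673: 31 days (March has 31).
Apr 22, 1673 → May 22, 1673: 30 days (April has 30).
May 22, 1673 → Jun 22, 1673: 31 days (May has 31).
Jun 22, 1673 → Jul 22, 1673: 30 days (June has 30).
Jul 22, 1673 → Aug 22, 1673: 31 days (July has 31).
Aug 22, 1673 → Sep 22, 1673: 31 days (August has 31).
Sep 22, 1673 → Oct 22, 1673: 30 days (September has 30).
Oct 22, 1673 → Nov 22, 1673: 31 days (October has 31).
Nov 22, 1673 → Dec 8, 1673: 16 days.
Total: 7291 days.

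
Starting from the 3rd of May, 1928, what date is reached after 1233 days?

+365 (one year) → May 3, 1929 (868 left).
+365 (one year) → May 3, 1930 (503 left).
+365 (one year) → May 3, 1931 (138 left).
May has 31 days: +29 → Jun 1, 1931 (109 left).
Jun has 30 days: +30 → Jul 1, 1931 (79 left).
Jul has 31 days: +31 → Aug 1, 1931 (48 left).
Aug has 31 days: +31 → Sep 1, 1931 (17 left).
+17 → Sep 18, 1931.

September 18, 1931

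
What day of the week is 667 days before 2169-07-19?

Jul 19, 2169 is a Wednesday.
667 mod 7 = 2, so 667 days before a Wednesday is Wednesday − 2 = Monday.

Monday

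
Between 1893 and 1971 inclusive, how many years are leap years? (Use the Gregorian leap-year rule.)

18

Multiples of 4 in [1893,1971]: 19.
Of those, multiples of 100: 1 (not leap unless ÷400).
Multiples of 400: 0.
Leap years = 19 − 1 + 0 = 18.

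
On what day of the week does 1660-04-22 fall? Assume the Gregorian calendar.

Thursday

Doomsday rule: the anchor day for the 1600s is Tuesday. For year 60: 60÷12 = 5 r 0, and 0÷4 = 0, so 5+0+0 = 5.
Tuesday + 5 ≡ Sunday — that's 1660's doomsday.
In April the doomsday date is Apr 4.
Apr 22 is 18 days after Apr 4; 18 mod 7 = 4, so Sunday + 4 = Thursday.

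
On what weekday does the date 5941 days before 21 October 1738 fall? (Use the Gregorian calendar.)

First find the weekday of Oct 21, 1738. Doomsday rule: the anchor day for the 1700s is Sunday. For year 38: 38÷12 = 3 r 2, and 2÷4 = 0, so 3+2+0 = 5.
Sunday + 5 ≡ Friday — that's 1738's doomsday.
In October the doomsday date is Oct 10.
Oct 21 is 11 days after Oct 10; 11 mod 7 = 4, so Friday + 4 = Tuesday.
5941 mod 7 = 5, so 5941 days before a Tuesday is Tuesday − 5 = Thursday.

Thursday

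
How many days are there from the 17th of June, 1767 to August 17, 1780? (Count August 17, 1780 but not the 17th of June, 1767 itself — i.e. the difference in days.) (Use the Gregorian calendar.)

Jun 17, 1767 → Jun 17, 1768: 366 days (Feb 29, 1768 is in that span).
Jun 17, 1768 → Jun 17, 1769: 365 days.
Jun 17, 1769 → Jun 17, 1770: 365 days.
Jun 17, 1770 → Jun 17, 1771: 365 days.
Jun 17, 1771 → Jun 17, 1772: 366 days (Feb 29, 1772 is in that span).
Jun 17, 1772 → Jun 17, 1773: 365 days.
Jun 17, 1773 → Jun 17, 1774: 365 days.
Jun 17, 1774 → Jun 17, 1775: 365 days.
Jun 17, 1775 → Jun 17, 1776: 366 days (Feb 29, 1776 is in that span).
Jun 17, 1776 → Jun 17, 1777: 365 days.
Jun 17, 1777 → Jun 17, 1778: 365 days.
Jun 17, 1778 → Jun 17, 1779: 365 days.
Jun 17, 1779 → Jun 17, 1780: 366 days (Feb 29, 1780 is in that span).
Jun 17, 1780 → Jul 17, 1780: 30 days (June has 30).
Jul 17, 1780 → Aug 17, 1780: 31 days.
Total: 4810 days.

4810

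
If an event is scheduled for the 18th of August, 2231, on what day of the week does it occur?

Doomsday rule: the anchor day for the 2200s is Friday. For year 31: 31÷12 = 2 r 7, and 7÷4 = 1, so 2+7+1 = 10.
Friday + 10 ≡ Monday — that's 2231's doomsday.
In August the doomsday date is Aug 8.
Aug 18 is 10 days after Aug 8; 10 mod 7 = 3, so Monday + 3 = Thursday.

Thursday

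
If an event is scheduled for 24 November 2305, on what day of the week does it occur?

Doomsday rule: the anchor day for the 2300s is Wednesday. For year 05: 5÷12 = 0 r 5, and 5÷4 = 1, so 0+5+1 = 6.
Wednesday + 6 ≡ Tuesday — that's 2305's doomsday.
In November the doomsday date is Nov 7.
Nov 24 is 17 days after Nov 7; 17 mod 7 = 3, so Tuesday + 3 = Friday.

Friday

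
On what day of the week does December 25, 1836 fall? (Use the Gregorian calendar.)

Doomsday rule: the anchor day for the 1800s is Friday. For year 36: 36÷12 = 3 r 0, and 0÷4 = 0, so 3+0+0 = 3.
Friday + 3 ≡ Monday — that's 1836's doomsday.
In December the doomsday date is Dec 12.
Dec 25 is 13 days after Dec 12; 13 mod 7 = 6, so Monday + 6 = Sunday.

Sunday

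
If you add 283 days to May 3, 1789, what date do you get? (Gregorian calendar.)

May has 31 days: +29 → Jun 1, 1789 (254 left).
Jun has 30 days: +30 → Jul 1, 1789 (224 left).
Jul has 31 days: +31 → Aug 1, 1789 (193 left).
Aug has 31 days: +31 → Sep 1, 1789 (162 left).
Sep has 30 days: +30 → Oct 1, 1789 (132 left).
Oct has 31 days: +31 → Nov 1, 1789 (101 left).
Nov has 30 days: +30 → Dec 1, 1789 (71 left).
Dec has 31 days: +31 → Jan 1, 1790 (40 left).
Jan has 31 days: +31 → Feb 1, 1790 (9 left).
+9 → Feb 10, 1790.

February 10, 1790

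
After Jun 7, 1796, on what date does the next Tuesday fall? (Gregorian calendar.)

June 14, 1796

Jun 7, 1796 is a Tuesday.
From Tuesday to the next Tuesday is 7 days.
Jun 7, 1796 + 7 = Jun 14, 1796.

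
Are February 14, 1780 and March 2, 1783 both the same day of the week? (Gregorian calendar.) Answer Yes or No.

From Feb 14, 1780 to Mar 2, 1783 is 1112 days.
1112 mod 7 = 6, so they are different weekdays.
(Feb 14, 1780 is a Monday; Mar 2, 1783 is a Sunday.)

No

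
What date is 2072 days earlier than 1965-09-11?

−365 (one year) → Sep 11, 1964 (1707 left).
−366 (one year; includes Feb 29, 1964) → Sep 11, 1963 (1341 left).
−365 (one year) → Sep 11, 1962 (976 left).
−365 (one year) → Sep 11, 1961 (611 left).
−365 (one year) → Sep 11, 1960 (246 left).
−11 → Aug 31, 1960 (end of Aug, 31 days; 235 left).
−31 → Jul 31, 1960 (end of Jul, 31 days; 204 left).
−31 → Jun 30, 1960 (end of Jun, 30 days; 173 left).
−30 → May 31, 1960 (end of May, 31 days; 143 left).
−31 → Apr 30, 1960 (end of Apr, 30 days; 112 left).
−30 → Mar 31, 1960 (end of Mar, 31 days; 82 left).
−31 → Feb 29, 1960 (end of Feb, 29 days; 51 left).
−29 → Jan 31, 1960 (end of Jan, 31 days; 22 left).
−22 → Jan 9, 1960.

January 9, 1960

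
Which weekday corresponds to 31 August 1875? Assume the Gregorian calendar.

January 1, 1875 is a Friday.
Jan 1, 1875 → Feb 1, 1875: 31 days (January has 31).
Feb 1, 1875 → Mar 1, 1875: 28 days (February has 28).
Mar 1, 1875 → Apr 1, 1875: 31 days (March has 31).
Apr 1, 1875 → May 1, 1875: 30 days (April has 30).
May 1, 1875 → Jun 1, 1875: 31 days (May has 31).
Jun 1, 1875 → Jul 1, 1875: 30 days (June has 30).
Jul 1, 1875 → Aug 1, 1875: 31 days (July has 31).
Aug 1, 1875 → Aug 31, 1875: 30 days.
Total: 242 days.
242 mod 7 = 4, so Friday + 4 = Tuesday.

Tuesday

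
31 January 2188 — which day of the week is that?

Doomsday rule: the anchor day for the 2100s is Sunday. For year 88: 88÷12 = 7 r 4, and 4÷4 = 1, so 7+4+1 = 12.
Sunday + 12 ≡ Friday — that's 2188's doomsday.
In January the doomsday date is Jan 4 (2188 is a leap year (divisible by 4)).
Jan 31 is 27 days after Jan 4; 27 mod 7 = 6, so Friday + 6 = Thursday.

Thursday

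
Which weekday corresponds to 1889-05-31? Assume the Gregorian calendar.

January 1, 1889 is a Tuesday.
Jan 1, 1889 → Feb 1, 1889: 31 days (January has 31).
Feb 1, 1889 → Mar 1, 1889: 28 days (February has 28).
Mar 1, 1889 → Apr 1, 1889: 31 days (March has 31).
Apr 1, 1889 → May 1, 1889: 30 days (April has 30).
May 1, 1889 → May 31, 1889: 30 days.
Total: 150 days.
150 mod 7 = 3, so Tuesday + 3 = Friday.

Friday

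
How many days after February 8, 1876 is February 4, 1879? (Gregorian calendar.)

Feb 8, 1876 → Feb 8, 1877: 366 days (Feb 29, 1876 is in that span).
Feb 8, 1877 → Feb 8, 1878: 365 days.
Feb 8, 1878 → Mar 8, 1878: 28 days (February has 28).
Mar 8, 1878 → Apr 8, 1878: 31 days (March has 31).
Apr 8, 1878 → May 8, 1878: 30 days (April has 30).
May 8, 1878 → Jun 8, 1878: 31 days (May has 31).
Jun 8, 1878 → Jul 8, 1878: 30 days (June has 30).
Jul 8, 1878 → Aug 8, 1878: 31 days (July has 31).
Aug 8, 1878 → Sep 8, 1878: 31 days (August has 31).
Sep 8, 1878 → Oct 8, 1878: 30 days (September has 30).
Oct 8, 1878 → Nov 8, 1878: 31 days (October has 31).
Nov 8, 1878 → Dec 8, 1878: 30 days (November has 30).
Dec 8, 1878 → Jan 8, 1879: 31 days (December has 31).
Jan 8, 1879 → Feb 4, 1879: 27 days.
Total: 1092 days.

1092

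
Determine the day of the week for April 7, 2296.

Doomsday rule: the anchor day for the 2200s is Friday. For year 96: 96÷12 = 8 r 0, and 0÷4 = 0, so 8+0+0 = 8.
Friday + 8 ≡ Saturday — that's 2296's doomsday.
In April the doomsday date is Apr 4.
Apr 7 is 3 days after Apr 4; 3 mod 7 = 3, so Saturday + 3 = Tuesday.

Tuesday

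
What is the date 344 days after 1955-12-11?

November 19, 1956

Dec has 31 days: +21 → Jan 1, 1956 (323 left).
Jan has 31 days: +31 → Feb 1, 1956 (292 left).
Feb has 29 days: +29 → Mar 1, 1956 (263 left).
Mar has 31 days: +31 → Apr 1, 1956 (232 left).
Apr has 30 days: +30 → May 1, 1956 (202 left).
May has 31 days: +31 → Jun 1, 1956 (171 left).
Jun has 30 days: +30 → Jul 1, 1956 (141 left).
Jul has 31 days: +31 → Aug 1, 1956 (110 left).
Aug has 31 days: +31 → Sep 1, 1956 (79 left).
Sep has 30 days: +30 → Oct 1, 1956 (49 left).
Oct has 31 days: +31 → Nov 1, 1956 (18 left).
+18 → Nov 19, 1956.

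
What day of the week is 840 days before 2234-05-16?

First find the weekday of May 16, 2234. Doomsday rule: the anchor day for the 2200s is Friday. For year 34: 34÷12 = 2 r 10, and 10÷4 = 2, so 2+10+2 = 14.
Friday + 14 ≡ Friday — that's 2234's doomsday.
In May the doomsday date is May 9.
May 16 is 7 days after May 9; 7 mod 7 = 0, so Friday + 0 = Friday.
840 mod 7 = 0, so 840 days before a Friday is Friday − 0 = Friday.

Friday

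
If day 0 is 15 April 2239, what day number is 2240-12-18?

Apr 15, 2239 → Apr 15, 2240: 366 days (Feb 29, 2240 is in that span).
Apr 15, 2240 → May 15, 2240: 30 days (April has 30).
May 15, 2240 → Jun 15, 2240: 31 days (May has 31).
Jun 15, 2240 → Jul 15, 2240: 30 days (June has 30).
Jul 15, 2240 → Aug 15, 2240: 31 days (July has 31).
Aug 15, 2240 → Sep 15, 2240: 31 days (August has 31).
Sep 15, 2240 → Oct 15, 2240: 30 days (September has 30).
Oct 15, 2240 → Nov 15, 2240: 31 days (October has 31).
Nov 15, 2240 → Dec 15, 2240: 30 days (November has 30).
Dec 15, 2240 → Dec 18, 2240: 3 days.
Total: 613 days.

613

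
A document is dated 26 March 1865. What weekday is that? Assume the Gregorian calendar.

January 1, 1865 is a Sunday.
Jan 1, 1865 → Feb 1, 1865: 31 days (January has 31).
Feb 1, 1865 → Mar 1, 1865: 28 days (February has 28).
Mar 1, 1865 → Mar 26, 1865: 25 days.
Total: 84 days.
84 mod 7 = 0, so Sunday + 0 = Sunday.

Sunday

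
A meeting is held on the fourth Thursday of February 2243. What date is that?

February 23, 2243

February 1, 2243 is a Wednesday.
The first Thursday is therefore February 2 (1 days later).
The fourth Thursday is 2 + 3×7 = February 23.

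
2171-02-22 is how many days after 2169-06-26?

606

Jun 26, 2169 → Jun 26, 2170: 365 days.
Jun 26, 2170 → Jul 26, 2170: 30 days (June has 30).
Jul 26, 2170 → Aug 26, 2170: 31 days (July has 31).
Aug 26, 2170 → Sep 26, 2170: 31 days (August has 31).
Sep 26, 2170 → Oct 26, 2170: 30 days (September has 30).
Oct 26, 2170 → Nov 26, 2170: 31 days (October has 31).
Nov 26, 2170 → Dec 26, 2170: 30 days (November has 30).
Dec 26, 2170 → Jan 26, 2171: 31 days (December has 31).
Jan 26, 2171 → Feb 22, 2171: 27 days.
Total: 606 days.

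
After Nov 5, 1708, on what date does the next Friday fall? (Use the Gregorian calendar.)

Nov 5, 1708 is a Monday.
From Monday to the next Friday is 4 days.
Nov 5, 1708 + 4 = Nov 9, 1708.

November 9, 1708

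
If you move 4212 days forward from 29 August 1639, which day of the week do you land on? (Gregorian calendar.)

First find the weekday of Aug 29, 1639. Doomsday rule: the anchor day for the 1600s is Tuesday. For year 39: 39÷12 = 3 r 3, and 3÷4 = 0, so 3+3+0 = 6.
Tuesday + 6 ≡ Monday — that's 1639's doomsday.
In August the doomsday date is Aug 8.
Aug 29 is 21 days after Aug 8; 21 mod 7 = 0, so Monday + 0 = Monday.
4212 mod 7 = 5, so 4212 days after a Monday is Monday + 5 = Saturday.

Saturday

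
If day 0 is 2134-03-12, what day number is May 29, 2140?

Mar 12, 2134 → Mar 12, 2135: 365 days.
Mar 12, 2135 → Mar 12, 2136: 366 days (Feb 29, 2136 is in that span).
Mar 12, 2136 → Mar 12, 2137: 365 days.
Mar 12, 2137 → Mar 12, 2138: 365 days.
Mar 12, 2138 → Mar 12, 2139: 365 days.
Mar 12, 2139 → Mar 12, 2140: 366 days (Feb 29, 2140 is in that span).
Mar 12, 2140 → Apr 12, 2140: 31 days (March has 31).
Apr 12, 2140 → May 12, 2140: 30 days (April has 30).
May 12, 2140 → May 29, 2140: 17 days.
Total: 2270 days.

2270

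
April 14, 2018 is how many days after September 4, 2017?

222

Sep 4, 2017 → Oct 4, 2017: 30 days (September has 30).
Oct 4, 2017 → Nov 4, 2017: 31 days (October has 31).
Nov 4, 2017 → Dec 4, 2017: 30 days (November has 30).
Dec 4, 2017 → Jan 4, 2018: 31 days (December has 31).
Jan 4, 2018 → Feb 4, 2018: 31 days (January has 31).
Feb 4, 2018 → Mar 4, 2018: 28 days (February has 28).
Mar 4, 2018 → Apr 4, 2018: 31 days (March has 31).
Apr 4, 2018 → Apr 14, 2018: 10 days.
Total: 222 days.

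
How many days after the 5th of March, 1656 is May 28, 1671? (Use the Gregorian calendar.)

Mar 5, 1656 → Mar 5, 1657: 365 days.
Mar 5, 1657 → Mar 5, 1658: 365 days.
Mar 5, 1658 → Mar 5, 1659: 365 days.
Mar 5, 1659 → Mar 5, 1660: 366 days (Feb 29, 1660 is in that span).
Mar 5, 1660 → Mar 5, 1661: 365 days.
Mar 5, 1661 → Mar 5, 1662: 365 days.
Mar 5, 1662 → Mar 5, 1663: 365 days.
Mar 5, 1663 → Mar 5, 1664: 366 days (Feb 29, 1664 is in that span).
Mar 5, 1664 → Mar 5, 1665: 365 days.
Mar 5, 1665 → Mar 5, 1666: 365 days.
Mar 5, 1666 → Mar 5, 1667: 365 days.
Mar 5, 1667 → Mar 5, 1668: 366 days (Feb 29, 1668 is in that span).
Mar 5, 1668 → Mar 5, 1669: 365 days.
Mar 5, 1669 → Mar 5, 1670: 365 days.
Mar 5, 1670 → Mar 5, 1671: 365 days.
Mar 5, 1671 → Apr 5, 1671: 31 days (March has 31).
Apr 5, 1671 → May 5, 1671: 30 days (April has 30).
May 5, 1671 → May 28, 1671: 23 days.
Total: 5562 days.

5562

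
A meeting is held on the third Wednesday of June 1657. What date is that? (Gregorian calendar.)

June 20, 1657

June 1, 1657 is a Friday.
The first Wednesday is therefore June 6 (5 days later).
The third Wednesday is 6 + 2×7 = June 20.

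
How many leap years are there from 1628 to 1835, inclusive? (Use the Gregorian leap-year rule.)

Multiples of 4 in [1628,1835]: 52.
Of those, multiples of 100: 2 (not leap unless ÷400).
Multiples of 400: 0.
Leap years = 52 − 2 + 0 = 50.

50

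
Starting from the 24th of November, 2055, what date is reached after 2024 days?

+366 (one year; includes Feb 29, 2056) → Nov 24, 2056 (1658 left).
+365 (one year) → Nov 24, 2057 (1293 left).
+365 (one year) → Nov 24, 2058 (928 left).
+365 (one year) → Nov 24, 2059 (563 left).
+366 (one year; includes Feb 29, 2060) → Nov 24, 2060 (197 left).
Nov has 30 days: +7 → Dec 1, 2060 (190 left).
Dec has 31 days: +31 → Jan 1, 2061 (159 left).
Jan has 31 days: +31 → Feb 1, 2061 (128 left).
Feb has 28 days: +28 → Mar 1, 2061 (100 left).
Mar has 31 days: +31 → Apr 1, 2061 (69 left).
Apr has 30 days: +30 → May 1, 2061 (39 left).
May has 31 days: +31 → Jun 1, 2061 (8 left).
+8 → Jun 9, 2061.

June 9, 2061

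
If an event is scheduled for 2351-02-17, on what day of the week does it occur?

Doomsday rule: the anchor day for the 2300s is Wednesday. For year 51: 51÷12 = 4 r 3, and 3÷4 = 0, so 4+3+0 = 7.
Wednesday + 7 ≡ Wednesday — that's 2351's doomsday.
In February the doomsday date is Feb 28 (2351 is not a leap year).
Feb 17 is 11 days before Feb 28; 11 mod 7 = 4, so Wednesday − 4 = Saturday.

Saturday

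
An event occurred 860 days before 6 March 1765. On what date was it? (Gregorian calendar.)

October 28, 1762

−365 (one year) → Mar 6, 1764 (495 left).
−366 (one year; includes Feb 29, 1764) → Mar 6, 1763 (129 left).
−6 → Feb 28, 1763 (end of Feb, 28 days; 123 left).
−28 → Jan 31, 1763 (end of Jan, 31 days; 95 left).
−31 → Dec 31, 1762 (end of Dec, 31 days; 64 left).
−31 → Nov 30, 1762 (end of Nov, 30 days; 33 left).
−30 → Oct 31, 1762 (end of Oct, 31 days; 3 left).
−3 → Oct 28, 1762.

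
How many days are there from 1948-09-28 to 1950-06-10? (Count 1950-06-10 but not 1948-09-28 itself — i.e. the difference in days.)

620

Sep 28, 1948 → Sep 28, 1949: 365 days.
Sep 28, 1949 → Oct 28, 1949: 30 days (September has 30).
Oct 28, 1949 → Nov 28, 1949: 31 days (October has 31).
Nov 28, 1949 → Dec 28, 1949: 30 days (November has 30).
Dec 28, 1949 → Jan 28, 1950: 31 days (December has 31).
Jan 28, 1950 → Feb 28, 1950: 31 days (January has 31).
Feb 28, 1950 → Mar 28, 1950: 28 days (February has 28).
Mar 28, 1950 → Apr 28, 1950: 31 days (March has 31).
Apr 28, 1950 → May 28, 1950: 30 days (April has 30).
May 28, 1950 → Jun 10, 1950: 13 days.
Total: 620 days.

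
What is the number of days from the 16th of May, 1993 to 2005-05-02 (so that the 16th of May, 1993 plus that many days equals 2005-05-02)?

May 16, 1993 → May 16, 1994: 365 days.
May 16, 1994 → May 16, 1995: 365 days.
May 16, 1995 → May 16, 1996: 366 days (Feb 29, 1996 is in that span).
May 16, 1996 → May 16, 1997: 365 days.
May 16, 1997 → May 16, 1998: 365 days.
May 16, 1998 → May 16, 1999: 365 days.
May 16, 1999 → May 16, 2000: 366 days (Feb 29, 2000 is in that span).
May 16, 2000 → May 16, 2001: 365 days.
May 16, 2001 → May 16, 2002: 365 days.
May 16, 2002 → May 16, 2003: 365 days.
May 16, 2003 → May 16, 2004: 366 days (Feb 29, 2004 is in that span).
May 16, 2004 → Jun 16, 2004: 31 days (May has 31).
Jun 16, 2004 → Jul 16, 2004: 30 days (June has 30).
Jul 16, 2004 → Aug 16, 2004: 31 days (July has 31).
Aug 16, 2004 → Sep 16, 2004: 31 days (August has 31).
Sep 16, 2004 → Oct 16, 2004: 30 days (September has 30).
Oct 16, 2004 → Nov 16, 2004: 31 days (October has 31).
Nov 16, 2004 → Dec 16, 2004: 30 days (November has 30).
Dec 16, 2004 → Jan 16, 2005: 31 days (December has 31).
Jan 16, 2005 → Feb 16, 2005: 31 days (January has 31).
Feb 16, 2005 → Mar 16, 2005: 28 days (February has 28).
Mar 16, 2005 → Apr 16, 2005: 31 days (March has 31).
Apr 16, 2005 → May 2, 2005: 16 days.
Total: 4369 days.

4369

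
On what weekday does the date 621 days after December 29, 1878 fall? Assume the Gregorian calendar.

Friday

First find the weekday of Dec 29, 1878. Doomsday rule: the anchor day for the 1800s is Friday. For year 78: 78÷12 = 6 r 6, and 6÷4 = 1, so 6+6+1 = 13.
Friday + 13 ≡ Thursday — that's 1878's doomsday.
In December the doomsday date is Dec 12.
Dec 29 is 17 days after Dec 12; 17 mod 7 = 3, so Thursday + 3 = Sunday.
621 mod 7 = 5, so 621 days after a Sunday is Sunday + 5 = Friday.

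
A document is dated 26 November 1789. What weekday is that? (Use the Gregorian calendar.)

Doomsday rule: the anchor day for the 1700s is Sunday. For year 89: 89÷12 = 7 r 5, and 5÷4 = 1, so 7+5+1 = 13.
Sunday + 13 ≡ Saturday — that's 1789's doomsday.
In November the doomsday date is Nov 7.
Nov 26 is 19 days after Nov 7; 19 mod 7 = 5, so Saturday + 5 = Thursday.

Thursday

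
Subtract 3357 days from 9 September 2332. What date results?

−366 (one year; includes Feb 29, 2332) → Sep 9, 2331 (2991 left).
−365 (one year) → Sep 9, 2330 (2626 left).
−365 (one year) → Sep 9, 2329 (2261 left).
−365 (one year) → Sep 9, 2328 (1896 left).
−366 (one year; includes Feb 29, 2328) → Sep 9, 2327 (1530 left).
−365 (one year) → Sep 9, 2326 (1165 left).
−365 (one year) → Sep 9, 2325 (800 left).
−365 (one year) → Sep 9, 2324 (435 left).
−366 (one year; includes Feb 29, 2324) → Sep 9, 2323 (69 left).
−9 → Aug 31, 2323 (end of Aug, 31 days; 60 left).
−31 → Jul 31, 2323 (end of Jul, 31 days; 29 left).
−29 → Jul 2, 2323.

July 2, 2323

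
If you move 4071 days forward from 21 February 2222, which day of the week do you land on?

Feb 21, 2222 is a Thursday.
4071 mod 7 = 4, so 4071 days after a Thursday is Thursday + 4 = Monday.

Monday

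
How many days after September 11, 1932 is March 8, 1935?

Sep 11, 1932 → Sep 11, 1933: 365 days.
Sep 11, 1933 → Sep 11, 1934: 365 days.
Sep 11, 1934 → Oct 11, 1934: 30 days (September has 30).
Oct 11, 1934 → Nov 11, 1934: 31 days (October has 31).
Nov 11, 1934 → Dec 11, 1934: 30 days (November has 30).
Dec 11, 1934 → Jan 11, 1935: 31 days (December has 31).
Jan 11, 1935 → Feb 11, 1935: 31 days (January has 31).
Feb 11, 1935 → Mar 8, 1935: 25 days.
Total: 908 days.

908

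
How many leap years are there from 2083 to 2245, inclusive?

Multiples of 4 in [2083,2245]: 41.
Of those, multiples of 100: 2 (not leap unless ÷400).
Multiples of 400: 0.
Leap years = 41 − 2 + 0 = 39.

39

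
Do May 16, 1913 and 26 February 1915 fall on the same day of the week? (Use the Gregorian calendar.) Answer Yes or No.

From May 16, 1913 to Feb 26, 1915 is 651 days.
651 mod 7 = 0, so they are the same weekday.
(May 16, 1913 is a Friday; Feb 26, 1915 is a Friday.)

Yes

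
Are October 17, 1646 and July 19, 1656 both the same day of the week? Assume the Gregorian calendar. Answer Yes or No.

From Oct 17, 1646 to Jul 19, 1656 is 3563 days.
3563 mod 7 = 0, so they are the same weekday.
(Oct 17, 1646 is a Wednesday; Jul 19, 1656 is a Wednesday.)

Yes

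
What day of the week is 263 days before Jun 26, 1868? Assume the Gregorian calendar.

Jun 26, 1868 is a Friday.
263 mod 7 = 4, so 263 days before a Friday is Friday − 4 = Monday.

Monday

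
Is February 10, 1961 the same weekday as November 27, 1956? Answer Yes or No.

From Nov 27, 1956 to Feb 10, 1961 is 1536 days.
1536 mod 7 = 3, so they are different weekdays.
(Nov 27, 1956 is a Tuesday; Feb 10, 1961 is a Friday.)

No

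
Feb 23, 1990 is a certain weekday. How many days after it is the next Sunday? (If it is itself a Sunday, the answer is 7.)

Feb 23, 1990 is a Friday.
From Friday to the next Sunday is 2 days.

2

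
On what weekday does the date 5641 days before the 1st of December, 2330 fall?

Dec 1, 2330 is a Monday.
5641 mod 7 = 6, so 5641 days before a Monday is Monday − 6 = Tuesday.

Tuesday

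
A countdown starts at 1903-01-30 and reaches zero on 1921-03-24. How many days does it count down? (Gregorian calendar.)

Jan 30, 1903 → Jan 30, 1904: 365 days.
Jan 30, 1904 → Jan 30, 1905: 366 days (Feb 29, 1904 is in that span).
Jan 30, 1905 → Jan 30, 1906: 365 days.
Jan 30, 1906 → Jan 30, 1907: 365 days.
Jan 30, 1907 → Jan 30, 1908: 365 days.
Jan 30, 1908 → Jan 30, 1909: 366 days (Feb 29, 1908 is in that span).
Jan 30, 1909 → Jan 30, 1910: 365 days.
Jan 30, 1910 → Jan 30, 1911: 365 days.
Jan 30, 1911 → Jan 30, 1912: 365 days.
Jan 30, 1912 → Jan 30, 1913: 366 days (Feb 29, 1912 is in that span).
Jan 30, 1913 → Jan 30, 1914: 365 days.
Jan 30, 1914 → Jan 30, 1915: 365 days.
Jan 30, 1915 → Jan 30, 1916: 365 days.
Jan 30, 1916 → Jan 30, 1917: 366 days (Feb 29, 1916 is in that span).
Jan 30, 1917 → Jan 30, 1918: 365 days.
Jan 30, 1918 → Jan 30, 1919: 365 days.
Jan 30, 1919 → Jan 30, 1920: 365 days.
Jan 30, 1920 → Jan 30, 1921: 366 days (Feb 29, 1920 is in that span).
Jan 30, 1921 → Feb 28, 1921: 29 days (January has 31).
Feb 28, 1921 → Mar 24, 1921: 24 days.
Total: 6628 days.

6628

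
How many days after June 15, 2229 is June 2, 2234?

1813

Jun 15, 2229 → Jun 15, 2230: 365 days.
Jun 15, 2230 → Jun 15, 2231: 365 days.
Jun 15, 2231 → Jun 15, 2232: 366 days (Feb 29, 2232 is in that span).
Jun 15, 2232 → Jun 15, 2233: 365 days.
Jun 15, 2233 → Jul 15, 2233: 30 days (June has 30).
Jul 15, 2233 → Aug 15, 2233: 31 days (July has 31).
Aug 15, 2233 → Sep 15, 2233: 31 days (August has 31).
Sep 15, 2233 → Oct 15, 2233: 30 days (September has 30).
Oct 15, 2233 → Nov 15, 2233: 31 days (October has 31).
Nov 15, 2233 → Dec 15, 2233: 30 days (November has 30).
Dec 15, 2233 → Jan 15, 2234: 31 days (December has 31).
Jan 15, 2234 → Feb 15, 2234: 31 days (January has 31).
Feb 15, 2234 → Mar 15, 2234: 28 days (February has 28).
Mar 15, 2234 → Apr 15, 2234: 31 days (March has 31).
Apr 15, 2234 → May 15, 2234: 30 days (April has 30).
May 15, 2234 → Jun 2, 2234: 18 days.
Total: 1813 days.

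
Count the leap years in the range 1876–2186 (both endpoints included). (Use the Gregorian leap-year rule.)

76

Multiples of 4 in [1876,2186]: 78.
Of those, multiples of 100: 3 (not leap unless ÷400).
Multiples of 400: 1.
Leap years = 78 − 3 + 1 = 76.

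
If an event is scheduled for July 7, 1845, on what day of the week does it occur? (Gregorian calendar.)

Monday

January 1, 1845 is a Wednesday.
Jan 1, 1845 → Feb 1, 1845: 31 days (January has 31).
Feb 1, 1845 → Mar 1, 1845: 28 days (February has 28).
Mar 1, 1845 → Apr 1, 1845: 31 days (March has 31).
Apr 1, 1845 → May 1, 1845: 30 days (April has 30).
May 1, 1845 → Jun 1, 1845: 31 days (May has 31).
Jun 1, 1845 → Jul 1, 1845: 30 days (June has 30).
Jul 1, 1845 → Jul 7, 1845: 6 days.
Total: 187 days.
187 mod 7 = 5, so Wednesday + 5 = Monday.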